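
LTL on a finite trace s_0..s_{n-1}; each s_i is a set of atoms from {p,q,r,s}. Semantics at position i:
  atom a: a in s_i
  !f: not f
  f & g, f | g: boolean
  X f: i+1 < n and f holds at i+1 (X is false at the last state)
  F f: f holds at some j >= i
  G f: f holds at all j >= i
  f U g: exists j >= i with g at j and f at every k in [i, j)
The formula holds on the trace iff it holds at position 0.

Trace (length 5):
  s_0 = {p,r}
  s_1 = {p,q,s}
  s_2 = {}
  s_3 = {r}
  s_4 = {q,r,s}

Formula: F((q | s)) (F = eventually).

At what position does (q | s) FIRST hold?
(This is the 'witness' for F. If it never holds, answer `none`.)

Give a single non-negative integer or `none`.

Answer: 1

Derivation:
s_0={p,r}: (q | s)=False q=False s=False
s_1={p,q,s}: (q | s)=True q=True s=True
s_2={}: (q | s)=False q=False s=False
s_3={r}: (q | s)=False q=False s=False
s_4={q,r,s}: (q | s)=True q=True s=True
F((q | s)) holds; first witness at position 1.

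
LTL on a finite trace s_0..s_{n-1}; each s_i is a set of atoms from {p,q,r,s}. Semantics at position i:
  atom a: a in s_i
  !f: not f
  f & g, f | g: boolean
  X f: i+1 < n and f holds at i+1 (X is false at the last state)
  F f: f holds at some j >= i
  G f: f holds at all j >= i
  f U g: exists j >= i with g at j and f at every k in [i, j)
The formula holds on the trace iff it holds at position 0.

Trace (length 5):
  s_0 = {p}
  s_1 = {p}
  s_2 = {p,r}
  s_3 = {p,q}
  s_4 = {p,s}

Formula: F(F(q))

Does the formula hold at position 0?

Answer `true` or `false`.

Answer: true

Derivation:
s_0={p}: F(F(q))=True F(q)=True q=False
s_1={p}: F(F(q))=True F(q)=True q=False
s_2={p,r}: F(F(q))=True F(q)=True q=False
s_3={p,q}: F(F(q))=True F(q)=True q=True
s_4={p,s}: F(F(q))=False F(q)=False q=False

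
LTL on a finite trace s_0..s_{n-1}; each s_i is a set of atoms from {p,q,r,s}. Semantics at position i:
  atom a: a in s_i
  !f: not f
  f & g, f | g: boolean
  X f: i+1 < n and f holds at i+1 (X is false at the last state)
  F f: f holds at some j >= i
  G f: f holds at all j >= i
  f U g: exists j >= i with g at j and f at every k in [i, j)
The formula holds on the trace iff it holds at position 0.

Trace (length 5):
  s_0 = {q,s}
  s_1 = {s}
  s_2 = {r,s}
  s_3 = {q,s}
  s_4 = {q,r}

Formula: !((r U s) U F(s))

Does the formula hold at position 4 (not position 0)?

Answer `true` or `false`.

Answer: true

Derivation:
s_0={q,s}: !((r U s) U F(s))=False ((r U s) U F(s))=True (r U s)=True r=False s=True F(s)=True
s_1={s}: !((r U s) U F(s))=False ((r U s) U F(s))=True (r U s)=True r=False s=True F(s)=True
s_2={r,s}: !((r U s) U F(s))=False ((r U s) U F(s))=True (r U s)=True r=True s=True F(s)=True
s_3={q,s}: !((r U s) U F(s))=False ((r U s) U F(s))=True (r U s)=True r=False s=True F(s)=True
s_4={q,r}: !((r U s) U F(s))=True ((r U s) U F(s))=False (r U s)=False r=True s=False F(s)=False
Evaluating at position 4: result = True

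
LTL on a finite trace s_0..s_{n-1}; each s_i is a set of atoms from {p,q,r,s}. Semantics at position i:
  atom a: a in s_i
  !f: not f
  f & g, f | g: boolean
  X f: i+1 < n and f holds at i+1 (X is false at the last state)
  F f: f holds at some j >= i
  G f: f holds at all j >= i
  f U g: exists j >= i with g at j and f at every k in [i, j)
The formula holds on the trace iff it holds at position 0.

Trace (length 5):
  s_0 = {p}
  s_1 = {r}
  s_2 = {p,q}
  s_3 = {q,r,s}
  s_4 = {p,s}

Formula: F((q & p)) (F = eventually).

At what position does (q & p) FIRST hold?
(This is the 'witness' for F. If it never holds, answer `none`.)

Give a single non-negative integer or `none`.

Answer: 2

Derivation:
s_0={p}: (q & p)=False q=False p=True
s_1={r}: (q & p)=False q=False p=False
s_2={p,q}: (q & p)=True q=True p=True
s_3={q,r,s}: (q & p)=False q=True p=False
s_4={p,s}: (q & p)=False q=False p=True
F((q & p)) holds; first witness at position 2.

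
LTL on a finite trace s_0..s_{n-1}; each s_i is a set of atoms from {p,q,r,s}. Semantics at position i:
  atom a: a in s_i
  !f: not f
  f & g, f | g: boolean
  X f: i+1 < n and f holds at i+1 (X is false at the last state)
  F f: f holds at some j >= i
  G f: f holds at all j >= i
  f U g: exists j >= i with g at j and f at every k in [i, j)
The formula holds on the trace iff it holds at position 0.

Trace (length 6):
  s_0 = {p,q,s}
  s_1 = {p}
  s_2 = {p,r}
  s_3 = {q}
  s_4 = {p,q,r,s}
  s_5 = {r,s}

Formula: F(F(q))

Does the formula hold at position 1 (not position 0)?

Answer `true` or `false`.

Answer: true

Derivation:
s_0={p,q,s}: F(F(q))=True F(q)=True q=True
s_1={p}: F(F(q))=True F(q)=True q=False
s_2={p,r}: F(F(q))=True F(q)=True q=False
s_3={q}: F(F(q))=True F(q)=True q=True
s_4={p,q,r,s}: F(F(q))=True F(q)=True q=True
s_5={r,s}: F(F(q))=False F(q)=False q=False
Evaluating at position 1: result = True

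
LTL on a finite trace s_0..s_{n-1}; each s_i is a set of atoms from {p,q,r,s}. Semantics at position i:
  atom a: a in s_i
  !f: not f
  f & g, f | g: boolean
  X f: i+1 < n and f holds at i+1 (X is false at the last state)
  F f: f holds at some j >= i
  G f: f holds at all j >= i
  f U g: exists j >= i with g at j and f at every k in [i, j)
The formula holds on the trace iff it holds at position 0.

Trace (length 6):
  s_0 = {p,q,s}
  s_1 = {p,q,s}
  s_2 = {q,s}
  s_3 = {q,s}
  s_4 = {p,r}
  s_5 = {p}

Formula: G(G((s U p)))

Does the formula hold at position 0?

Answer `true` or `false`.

s_0={p,q,s}: G(G((s U p)))=True G((s U p))=True (s U p)=True s=True p=True
s_1={p,q,s}: G(G((s U p)))=True G((s U p))=True (s U p)=True s=True p=True
s_2={q,s}: G(G((s U p)))=True G((s U p))=True (s U p)=True s=True p=False
s_3={q,s}: G(G((s U p)))=True G((s U p))=True (s U p)=True s=True p=False
s_4={p,r}: G(G((s U p)))=True G((s U p))=True (s U p)=True s=False p=True
s_5={p}: G(G((s U p)))=True G((s U p))=True (s U p)=True s=False p=True

Answer: true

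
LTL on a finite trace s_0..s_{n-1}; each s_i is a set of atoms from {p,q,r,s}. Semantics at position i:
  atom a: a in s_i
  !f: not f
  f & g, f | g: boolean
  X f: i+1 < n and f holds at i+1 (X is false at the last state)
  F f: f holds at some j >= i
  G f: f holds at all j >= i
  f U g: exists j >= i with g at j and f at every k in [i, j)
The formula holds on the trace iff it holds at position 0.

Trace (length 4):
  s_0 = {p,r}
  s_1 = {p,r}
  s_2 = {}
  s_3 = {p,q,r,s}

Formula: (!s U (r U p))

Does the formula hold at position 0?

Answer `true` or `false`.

s_0={p,r}: (!s U (r U p))=True !s=True s=False (r U p)=True r=True p=True
s_1={p,r}: (!s U (r U p))=True !s=True s=False (r U p)=True r=True p=True
s_2={}: (!s U (r U p))=True !s=True s=False (r U p)=False r=False p=False
s_3={p,q,r,s}: (!s U (r U p))=True !s=False s=True (r U p)=True r=True p=True

Answer: true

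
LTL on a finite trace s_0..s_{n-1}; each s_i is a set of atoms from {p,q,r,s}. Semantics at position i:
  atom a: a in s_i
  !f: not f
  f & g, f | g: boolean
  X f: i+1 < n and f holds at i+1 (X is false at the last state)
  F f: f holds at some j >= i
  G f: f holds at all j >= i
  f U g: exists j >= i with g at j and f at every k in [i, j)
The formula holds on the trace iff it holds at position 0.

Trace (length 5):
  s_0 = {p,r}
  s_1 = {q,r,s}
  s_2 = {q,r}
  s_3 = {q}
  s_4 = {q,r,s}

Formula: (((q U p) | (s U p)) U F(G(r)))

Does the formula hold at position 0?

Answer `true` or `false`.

Answer: true

Derivation:
s_0={p,r}: (((q U p) | (s U p)) U F(G(r)))=True ((q U p) | (s U p))=True (q U p)=True q=False p=True (s U p)=True s=False F(G(r))=True G(r)=False r=True
s_1={q,r,s}: (((q U p) | (s U p)) U F(G(r)))=True ((q U p) | (s U p))=False (q U p)=False q=True p=False (s U p)=False s=True F(G(r))=True G(r)=False r=True
s_2={q,r}: (((q U p) | (s U p)) U F(G(r)))=True ((q U p) | (s U p))=False (q U p)=False q=True p=False (s U p)=False s=False F(G(r))=True G(r)=False r=True
s_3={q}: (((q U p) | (s U p)) U F(G(r)))=True ((q U p) | (s U p))=False (q U p)=False q=True p=False (s U p)=False s=False F(G(r))=True G(r)=False r=False
s_4={q,r,s}: (((q U p) | (s U p)) U F(G(r)))=True ((q U p) | (s U p))=False (q U p)=False q=True p=False (s U p)=False s=True F(G(r))=True G(r)=True r=True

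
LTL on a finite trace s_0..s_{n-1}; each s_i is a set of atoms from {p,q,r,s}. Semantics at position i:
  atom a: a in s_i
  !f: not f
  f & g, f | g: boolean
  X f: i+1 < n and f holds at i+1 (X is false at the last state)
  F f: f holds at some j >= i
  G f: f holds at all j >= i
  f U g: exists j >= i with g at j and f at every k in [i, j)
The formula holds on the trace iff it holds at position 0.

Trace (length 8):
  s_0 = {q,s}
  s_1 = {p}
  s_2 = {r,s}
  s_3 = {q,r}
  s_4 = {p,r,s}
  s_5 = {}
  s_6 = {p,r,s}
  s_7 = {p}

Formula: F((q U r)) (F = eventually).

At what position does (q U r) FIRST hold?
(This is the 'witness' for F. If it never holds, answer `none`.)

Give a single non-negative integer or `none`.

s_0={q,s}: (q U r)=False q=True r=False
s_1={p}: (q U r)=False q=False r=False
s_2={r,s}: (q U r)=True q=False r=True
s_3={q,r}: (q U r)=True q=True r=True
s_4={p,r,s}: (q U r)=True q=False r=True
s_5={}: (q U r)=False q=False r=False
s_6={p,r,s}: (q U r)=True q=False r=True
s_7={p}: (q U r)=False q=False r=False
F((q U r)) holds; first witness at position 2.

Answer: 2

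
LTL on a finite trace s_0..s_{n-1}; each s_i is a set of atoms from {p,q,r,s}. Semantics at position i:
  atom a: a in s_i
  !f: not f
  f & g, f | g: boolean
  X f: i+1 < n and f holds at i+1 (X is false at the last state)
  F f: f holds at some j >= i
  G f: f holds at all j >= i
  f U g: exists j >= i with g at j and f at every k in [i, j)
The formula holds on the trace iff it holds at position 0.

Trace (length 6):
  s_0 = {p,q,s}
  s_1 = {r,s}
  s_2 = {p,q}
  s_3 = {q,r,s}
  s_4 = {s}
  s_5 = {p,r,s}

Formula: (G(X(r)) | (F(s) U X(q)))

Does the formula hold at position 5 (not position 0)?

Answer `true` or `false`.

Answer: false

Derivation:
s_0={p,q,s}: (G(X(r)) | (F(s) U X(q)))=True G(X(r))=False X(r)=True r=False (F(s) U X(q))=True F(s)=True s=True X(q)=False q=True
s_1={r,s}: (G(X(r)) | (F(s) U X(q)))=True G(X(r))=False X(r)=False r=True (F(s) U X(q))=True F(s)=True s=True X(q)=True q=False
s_2={p,q}: (G(X(r)) | (F(s) U X(q)))=True G(X(r))=False X(r)=True r=False (F(s) U X(q))=True F(s)=True s=False X(q)=True q=True
s_3={q,r,s}: (G(X(r)) | (F(s) U X(q)))=False G(X(r))=False X(r)=False r=True (F(s) U X(q))=False F(s)=True s=True X(q)=False q=True
s_4={s}: (G(X(r)) | (F(s) U X(q)))=False G(X(r))=False X(r)=True r=False (F(s) U X(q))=False F(s)=True s=True X(q)=False q=False
s_5={p,r,s}: (G(X(r)) | (F(s) U X(q)))=False G(X(r))=False X(r)=False r=True (F(s) U X(q))=False F(s)=True s=True X(q)=False q=False
Evaluating at position 5: result = False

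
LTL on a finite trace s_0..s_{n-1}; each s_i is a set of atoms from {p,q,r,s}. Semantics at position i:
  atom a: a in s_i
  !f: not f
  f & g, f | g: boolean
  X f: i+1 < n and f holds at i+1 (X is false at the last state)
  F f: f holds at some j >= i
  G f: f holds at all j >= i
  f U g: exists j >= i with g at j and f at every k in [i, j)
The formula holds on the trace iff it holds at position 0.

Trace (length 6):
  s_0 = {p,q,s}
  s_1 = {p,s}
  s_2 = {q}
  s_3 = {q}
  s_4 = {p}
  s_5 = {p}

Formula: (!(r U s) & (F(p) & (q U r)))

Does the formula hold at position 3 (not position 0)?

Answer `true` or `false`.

Answer: false

Derivation:
s_0={p,q,s}: (!(r U s) & (F(p) & (q U r)))=False !(r U s)=False (r U s)=True r=False s=True (F(p) & (q U r))=False F(p)=True p=True (q U r)=False q=True
s_1={p,s}: (!(r U s) & (F(p) & (q U r)))=False !(r U s)=False (r U s)=True r=False s=True (F(p) & (q U r))=False F(p)=True p=True (q U r)=False q=False
s_2={q}: (!(r U s) & (F(p) & (q U r)))=False !(r U s)=True (r U s)=False r=False s=False (F(p) & (q U r))=False F(p)=True p=False (q U r)=False q=True
s_3={q}: (!(r U s) & (F(p) & (q U r)))=False !(r U s)=True (r U s)=False r=False s=False (F(p) & (q U r))=False F(p)=True p=False (q U r)=False q=True
s_4={p}: (!(r U s) & (F(p) & (q U r)))=False !(r U s)=True (r U s)=False r=False s=False (F(p) & (q U r))=False F(p)=True p=True (q U r)=False q=False
s_5={p}: (!(r U s) & (F(p) & (q U r)))=False !(r U s)=True (r U s)=False r=False s=False (F(p) & (q U r))=False F(p)=True p=True (q U r)=False q=False
Evaluating at position 3: result = False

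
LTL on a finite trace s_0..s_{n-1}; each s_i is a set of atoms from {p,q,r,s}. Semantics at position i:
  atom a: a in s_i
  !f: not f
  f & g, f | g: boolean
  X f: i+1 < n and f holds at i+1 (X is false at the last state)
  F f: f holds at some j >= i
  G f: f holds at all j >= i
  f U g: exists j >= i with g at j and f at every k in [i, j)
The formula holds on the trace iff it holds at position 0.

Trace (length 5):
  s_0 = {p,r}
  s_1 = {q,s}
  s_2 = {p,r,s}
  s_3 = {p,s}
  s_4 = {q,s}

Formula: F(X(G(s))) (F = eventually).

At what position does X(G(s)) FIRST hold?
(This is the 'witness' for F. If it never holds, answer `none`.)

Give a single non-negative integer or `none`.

s_0={p,r}: X(G(s))=True G(s)=False s=False
s_1={q,s}: X(G(s))=True G(s)=True s=True
s_2={p,r,s}: X(G(s))=True G(s)=True s=True
s_3={p,s}: X(G(s))=True G(s)=True s=True
s_4={q,s}: X(G(s))=False G(s)=True s=True
F(X(G(s))) holds; first witness at position 0.

Answer: 0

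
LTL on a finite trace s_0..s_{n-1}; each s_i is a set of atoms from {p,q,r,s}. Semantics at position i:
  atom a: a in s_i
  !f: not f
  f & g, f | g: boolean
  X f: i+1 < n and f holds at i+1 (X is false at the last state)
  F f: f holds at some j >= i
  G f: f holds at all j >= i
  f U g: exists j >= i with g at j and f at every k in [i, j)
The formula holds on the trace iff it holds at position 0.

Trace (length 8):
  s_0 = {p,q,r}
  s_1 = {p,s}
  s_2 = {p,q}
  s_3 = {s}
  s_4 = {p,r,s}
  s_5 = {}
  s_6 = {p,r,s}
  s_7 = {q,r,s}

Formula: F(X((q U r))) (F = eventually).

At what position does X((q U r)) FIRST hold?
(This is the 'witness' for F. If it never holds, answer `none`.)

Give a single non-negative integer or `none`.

Answer: 3

Derivation:
s_0={p,q,r}: X((q U r))=False (q U r)=True q=True r=True
s_1={p,s}: X((q U r))=False (q U r)=False q=False r=False
s_2={p,q}: X((q U r))=False (q U r)=False q=True r=False
s_3={s}: X((q U r))=True (q U r)=False q=False r=False
s_4={p,r,s}: X((q U r))=False (q U r)=True q=False r=True
s_5={}: X((q U r))=True (q U r)=False q=False r=False
s_6={p,r,s}: X((q U r))=True (q U r)=True q=False r=True
s_7={q,r,s}: X((q U r))=False (q U r)=True q=True r=True
F(X((q U r))) holds; first witness at position 3.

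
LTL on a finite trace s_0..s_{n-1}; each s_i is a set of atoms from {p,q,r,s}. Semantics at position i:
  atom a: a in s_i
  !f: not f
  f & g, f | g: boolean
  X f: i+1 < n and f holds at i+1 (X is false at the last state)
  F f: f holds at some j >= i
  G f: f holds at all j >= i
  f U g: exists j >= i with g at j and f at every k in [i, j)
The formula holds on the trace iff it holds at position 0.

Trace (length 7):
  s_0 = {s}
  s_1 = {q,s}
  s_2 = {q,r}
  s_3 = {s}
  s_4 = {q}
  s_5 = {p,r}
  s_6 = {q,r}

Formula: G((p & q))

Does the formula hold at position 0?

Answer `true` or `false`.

Answer: false

Derivation:
s_0={s}: G((p & q))=False (p & q)=False p=False q=False
s_1={q,s}: G((p & q))=False (p & q)=False p=False q=True
s_2={q,r}: G((p & q))=False (p & q)=False p=False q=True
s_3={s}: G((p & q))=False (p & q)=False p=False q=False
s_4={q}: G((p & q))=False (p & q)=False p=False q=True
s_5={p,r}: G((p & q))=False (p & q)=False p=True q=False
s_6={q,r}: G((p & q))=False (p & q)=False p=False q=True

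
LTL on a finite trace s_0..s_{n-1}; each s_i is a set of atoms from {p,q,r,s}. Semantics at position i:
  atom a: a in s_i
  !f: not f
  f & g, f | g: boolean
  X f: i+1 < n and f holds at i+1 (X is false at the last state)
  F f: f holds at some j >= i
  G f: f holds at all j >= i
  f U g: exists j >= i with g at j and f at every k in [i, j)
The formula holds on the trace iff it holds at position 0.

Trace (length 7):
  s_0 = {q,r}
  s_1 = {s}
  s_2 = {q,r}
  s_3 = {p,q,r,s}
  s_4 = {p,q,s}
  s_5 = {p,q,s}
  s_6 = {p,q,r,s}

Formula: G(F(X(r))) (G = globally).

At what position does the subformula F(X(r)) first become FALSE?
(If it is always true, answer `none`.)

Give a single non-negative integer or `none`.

s_0={q,r}: F(X(r))=True X(r)=False r=True
s_1={s}: F(X(r))=True X(r)=True r=False
s_2={q,r}: F(X(r))=True X(r)=True r=True
s_3={p,q,r,s}: F(X(r))=True X(r)=False r=True
s_4={p,q,s}: F(X(r))=True X(r)=False r=False
s_5={p,q,s}: F(X(r))=True X(r)=True r=False
s_6={p,q,r,s}: F(X(r))=False X(r)=False r=True
G(F(X(r))) holds globally = False
First violation at position 6.

Answer: 6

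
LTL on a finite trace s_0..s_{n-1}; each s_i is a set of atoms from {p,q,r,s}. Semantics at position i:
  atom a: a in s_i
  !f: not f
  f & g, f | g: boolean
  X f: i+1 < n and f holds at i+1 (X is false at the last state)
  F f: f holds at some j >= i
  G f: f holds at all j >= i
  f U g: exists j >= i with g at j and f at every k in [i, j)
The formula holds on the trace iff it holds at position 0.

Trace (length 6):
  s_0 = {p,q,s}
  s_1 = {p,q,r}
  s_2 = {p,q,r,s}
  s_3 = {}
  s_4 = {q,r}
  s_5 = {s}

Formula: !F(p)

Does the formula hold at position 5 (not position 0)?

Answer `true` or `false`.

Answer: true

Derivation:
s_0={p,q,s}: !F(p)=False F(p)=True p=True
s_1={p,q,r}: !F(p)=False F(p)=True p=True
s_2={p,q,r,s}: !F(p)=False F(p)=True p=True
s_3={}: !F(p)=True F(p)=False p=False
s_4={q,r}: !F(p)=True F(p)=False p=False
s_5={s}: !F(p)=True F(p)=False p=False
Evaluating at position 5: result = True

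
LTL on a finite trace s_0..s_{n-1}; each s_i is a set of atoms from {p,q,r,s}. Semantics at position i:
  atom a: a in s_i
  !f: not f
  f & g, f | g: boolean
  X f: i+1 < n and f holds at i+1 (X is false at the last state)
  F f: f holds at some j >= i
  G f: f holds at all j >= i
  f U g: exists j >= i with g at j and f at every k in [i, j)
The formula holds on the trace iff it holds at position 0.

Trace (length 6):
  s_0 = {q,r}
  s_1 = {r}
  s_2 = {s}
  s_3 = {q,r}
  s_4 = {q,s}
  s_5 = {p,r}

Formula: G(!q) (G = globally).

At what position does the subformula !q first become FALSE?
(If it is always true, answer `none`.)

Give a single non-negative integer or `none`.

Answer: 0

Derivation:
s_0={q,r}: !q=False q=True
s_1={r}: !q=True q=False
s_2={s}: !q=True q=False
s_3={q,r}: !q=False q=True
s_4={q,s}: !q=False q=True
s_5={p,r}: !q=True q=False
G(!q) holds globally = False
First violation at position 0.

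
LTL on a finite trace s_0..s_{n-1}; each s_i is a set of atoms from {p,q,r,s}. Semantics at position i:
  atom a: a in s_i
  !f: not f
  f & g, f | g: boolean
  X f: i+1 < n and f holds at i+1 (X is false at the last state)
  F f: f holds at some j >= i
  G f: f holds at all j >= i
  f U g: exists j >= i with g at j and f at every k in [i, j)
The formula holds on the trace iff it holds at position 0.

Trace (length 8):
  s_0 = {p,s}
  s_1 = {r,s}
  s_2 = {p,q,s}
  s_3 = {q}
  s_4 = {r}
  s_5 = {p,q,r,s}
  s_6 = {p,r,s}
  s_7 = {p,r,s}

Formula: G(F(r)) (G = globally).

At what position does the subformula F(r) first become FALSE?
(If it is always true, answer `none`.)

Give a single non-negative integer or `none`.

Answer: none

Derivation:
s_0={p,s}: F(r)=True r=False
s_1={r,s}: F(r)=True r=True
s_2={p,q,s}: F(r)=True r=False
s_3={q}: F(r)=True r=False
s_4={r}: F(r)=True r=True
s_5={p,q,r,s}: F(r)=True r=True
s_6={p,r,s}: F(r)=True r=True
s_7={p,r,s}: F(r)=True r=True
G(F(r)) holds globally = True
No violation — formula holds at every position.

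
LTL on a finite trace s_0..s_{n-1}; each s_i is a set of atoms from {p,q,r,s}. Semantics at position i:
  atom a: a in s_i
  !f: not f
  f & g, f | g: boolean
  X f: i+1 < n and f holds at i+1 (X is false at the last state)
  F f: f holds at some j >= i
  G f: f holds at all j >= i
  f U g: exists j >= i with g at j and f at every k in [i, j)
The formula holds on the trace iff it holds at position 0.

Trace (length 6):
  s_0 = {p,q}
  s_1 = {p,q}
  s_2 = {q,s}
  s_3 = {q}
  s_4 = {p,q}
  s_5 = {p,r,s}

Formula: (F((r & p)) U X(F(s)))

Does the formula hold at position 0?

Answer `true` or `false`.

Answer: true

Derivation:
s_0={p,q}: (F((r & p)) U X(F(s)))=True F((r & p))=True (r & p)=False r=False p=True X(F(s))=True F(s)=True s=False
s_1={p,q}: (F((r & p)) U X(F(s)))=True F((r & p))=True (r & p)=False r=False p=True X(F(s))=True F(s)=True s=False
s_2={q,s}: (F((r & p)) U X(F(s)))=True F((r & p))=True (r & p)=False r=False p=False X(F(s))=True F(s)=True s=True
s_3={q}: (F((r & p)) U X(F(s)))=True F((r & p))=True (r & p)=False r=False p=False X(F(s))=True F(s)=True s=False
s_4={p,q}: (F((r & p)) U X(F(s)))=True F((r & p))=True (r & p)=False r=False p=True X(F(s))=True F(s)=True s=False
s_5={p,r,s}: (F((r & p)) U X(F(s)))=False F((r & p))=True (r & p)=True r=True p=True X(F(s))=False F(s)=True s=True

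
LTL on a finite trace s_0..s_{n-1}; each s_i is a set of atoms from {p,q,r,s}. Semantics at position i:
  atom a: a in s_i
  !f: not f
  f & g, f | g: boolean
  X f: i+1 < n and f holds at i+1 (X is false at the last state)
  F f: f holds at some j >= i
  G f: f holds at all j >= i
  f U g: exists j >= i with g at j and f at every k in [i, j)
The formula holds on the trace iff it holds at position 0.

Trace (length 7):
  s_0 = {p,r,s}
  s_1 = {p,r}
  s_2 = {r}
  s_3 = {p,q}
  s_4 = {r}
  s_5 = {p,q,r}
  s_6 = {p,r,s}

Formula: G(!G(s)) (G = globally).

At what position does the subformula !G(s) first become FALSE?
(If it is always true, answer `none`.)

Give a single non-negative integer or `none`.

Answer: 6

Derivation:
s_0={p,r,s}: !G(s)=True G(s)=False s=True
s_1={p,r}: !G(s)=True G(s)=False s=False
s_2={r}: !G(s)=True G(s)=False s=False
s_3={p,q}: !G(s)=True G(s)=False s=False
s_4={r}: !G(s)=True G(s)=False s=False
s_5={p,q,r}: !G(s)=True G(s)=False s=False
s_6={p,r,s}: !G(s)=False G(s)=True s=True
G(!G(s)) holds globally = False
First violation at position 6.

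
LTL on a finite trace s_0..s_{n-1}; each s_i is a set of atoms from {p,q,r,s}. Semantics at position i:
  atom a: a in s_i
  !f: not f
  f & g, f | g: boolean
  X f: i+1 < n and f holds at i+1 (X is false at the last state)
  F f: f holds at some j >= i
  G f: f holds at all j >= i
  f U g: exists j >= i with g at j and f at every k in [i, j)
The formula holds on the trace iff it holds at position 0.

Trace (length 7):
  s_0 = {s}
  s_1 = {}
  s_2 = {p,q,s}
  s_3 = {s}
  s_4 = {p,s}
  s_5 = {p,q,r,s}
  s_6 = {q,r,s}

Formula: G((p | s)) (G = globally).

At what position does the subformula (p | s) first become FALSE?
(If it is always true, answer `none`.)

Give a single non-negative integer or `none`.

s_0={s}: (p | s)=True p=False s=True
s_1={}: (p | s)=False p=False s=False
s_2={p,q,s}: (p | s)=True p=True s=True
s_3={s}: (p | s)=True p=False s=True
s_4={p,s}: (p | s)=True p=True s=True
s_5={p,q,r,s}: (p | s)=True p=True s=True
s_6={q,r,s}: (p | s)=True p=False s=True
G((p | s)) holds globally = False
First violation at position 1.

Answer: 1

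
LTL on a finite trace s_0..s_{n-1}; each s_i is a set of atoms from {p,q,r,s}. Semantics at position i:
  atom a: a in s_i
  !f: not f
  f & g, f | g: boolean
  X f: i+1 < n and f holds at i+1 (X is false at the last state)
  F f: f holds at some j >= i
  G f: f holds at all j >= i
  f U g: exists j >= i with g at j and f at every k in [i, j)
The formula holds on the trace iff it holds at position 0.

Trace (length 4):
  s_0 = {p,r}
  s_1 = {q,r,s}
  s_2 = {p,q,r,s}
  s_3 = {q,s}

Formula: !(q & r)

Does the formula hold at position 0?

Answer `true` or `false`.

s_0={p,r}: !(q & r)=True (q & r)=False q=False r=True
s_1={q,r,s}: !(q & r)=False (q & r)=True q=True r=True
s_2={p,q,r,s}: !(q & r)=False (q & r)=True q=True r=True
s_3={q,s}: !(q & r)=True (q & r)=False q=True r=False

Answer: true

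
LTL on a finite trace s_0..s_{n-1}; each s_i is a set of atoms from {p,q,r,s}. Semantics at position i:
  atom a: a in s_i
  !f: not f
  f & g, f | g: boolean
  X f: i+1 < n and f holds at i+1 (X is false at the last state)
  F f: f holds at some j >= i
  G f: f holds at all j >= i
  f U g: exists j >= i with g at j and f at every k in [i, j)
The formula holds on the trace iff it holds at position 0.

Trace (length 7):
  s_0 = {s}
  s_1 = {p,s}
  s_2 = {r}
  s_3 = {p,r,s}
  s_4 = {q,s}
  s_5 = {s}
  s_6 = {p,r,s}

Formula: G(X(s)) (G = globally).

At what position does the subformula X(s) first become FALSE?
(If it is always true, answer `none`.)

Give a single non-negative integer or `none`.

s_0={s}: X(s)=True s=True
s_1={p,s}: X(s)=False s=True
s_2={r}: X(s)=True s=False
s_3={p,r,s}: X(s)=True s=True
s_4={q,s}: X(s)=True s=True
s_5={s}: X(s)=True s=True
s_6={p,r,s}: X(s)=False s=True
G(X(s)) holds globally = False
First violation at position 1.

Answer: 1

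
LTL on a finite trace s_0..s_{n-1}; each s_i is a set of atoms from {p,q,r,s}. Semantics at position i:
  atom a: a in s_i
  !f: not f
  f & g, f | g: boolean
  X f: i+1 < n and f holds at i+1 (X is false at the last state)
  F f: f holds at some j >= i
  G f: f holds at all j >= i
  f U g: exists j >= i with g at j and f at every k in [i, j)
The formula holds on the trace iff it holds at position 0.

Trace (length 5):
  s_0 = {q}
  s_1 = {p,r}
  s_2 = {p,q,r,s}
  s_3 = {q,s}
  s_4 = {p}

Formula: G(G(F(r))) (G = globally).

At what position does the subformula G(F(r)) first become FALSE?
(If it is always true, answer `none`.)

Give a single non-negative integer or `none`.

Answer: 0

Derivation:
s_0={q}: G(F(r))=False F(r)=True r=False
s_1={p,r}: G(F(r))=False F(r)=True r=True
s_2={p,q,r,s}: G(F(r))=False F(r)=True r=True
s_3={q,s}: G(F(r))=False F(r)=False r=False
s_4={p}: G(F(r))=False F(r)=False r=False
G(G(F(r))) holds globally = False
First violation at position 0.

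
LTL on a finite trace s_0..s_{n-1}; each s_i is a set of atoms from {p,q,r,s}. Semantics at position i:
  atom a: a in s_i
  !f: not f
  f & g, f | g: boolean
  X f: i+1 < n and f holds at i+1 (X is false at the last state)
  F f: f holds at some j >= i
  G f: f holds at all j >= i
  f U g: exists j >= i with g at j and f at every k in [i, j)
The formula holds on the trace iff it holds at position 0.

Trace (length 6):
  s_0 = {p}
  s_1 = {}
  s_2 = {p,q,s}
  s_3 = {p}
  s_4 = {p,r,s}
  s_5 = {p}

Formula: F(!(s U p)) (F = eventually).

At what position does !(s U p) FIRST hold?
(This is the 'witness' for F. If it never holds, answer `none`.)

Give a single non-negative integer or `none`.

s_0={p}: !(s U p)=False (s U p)=True s=False p=True
s_1={}: !(s U p)=True (s U p)=False s=False p=False
s_2={p,q,s}: !(s U p)=False (s U p)=True s=True p=True
s_3={p}: !(s U p)=False (s U p)=True s=False p=True
s_4={p,r,s}: !(s U p)=False (s U p)=True s=True p=True
s_5={p}: !(s U p)=False (s U p)=True s=False p=True
F(!(s U p)) holds; first witness at position 1.

Answer: 1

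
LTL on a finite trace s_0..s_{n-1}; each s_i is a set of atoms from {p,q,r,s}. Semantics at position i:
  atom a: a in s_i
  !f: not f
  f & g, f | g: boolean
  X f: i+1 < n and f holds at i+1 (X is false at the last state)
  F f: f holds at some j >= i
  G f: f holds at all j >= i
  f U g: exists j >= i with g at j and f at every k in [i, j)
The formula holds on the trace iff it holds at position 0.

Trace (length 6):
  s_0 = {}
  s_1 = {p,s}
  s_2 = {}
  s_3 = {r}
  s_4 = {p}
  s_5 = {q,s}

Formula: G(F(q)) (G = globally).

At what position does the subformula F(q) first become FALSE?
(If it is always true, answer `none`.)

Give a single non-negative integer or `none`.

s_0={}: F(q)=True q=False
s_1={p,s}: F(q)=True q=False
s_2={}: F(q)=True q=False
s_3={r}: F(q)=True q=False
s_4={p}: F(q)=True q=False
s_5={q,s}: F(q)=True q=True
G(F(q)) holds globally = True
No violation — formula holds at every position.

Answer: none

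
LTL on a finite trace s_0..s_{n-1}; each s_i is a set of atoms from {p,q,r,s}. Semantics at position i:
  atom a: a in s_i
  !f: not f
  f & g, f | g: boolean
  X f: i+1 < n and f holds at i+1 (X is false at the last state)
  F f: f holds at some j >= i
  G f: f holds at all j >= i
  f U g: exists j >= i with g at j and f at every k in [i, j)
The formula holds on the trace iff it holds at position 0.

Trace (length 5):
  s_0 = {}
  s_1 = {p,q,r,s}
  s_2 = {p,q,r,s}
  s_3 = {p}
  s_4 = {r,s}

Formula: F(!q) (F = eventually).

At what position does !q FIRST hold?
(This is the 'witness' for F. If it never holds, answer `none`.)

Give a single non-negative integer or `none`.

Answer: 0

Derivation:
s_0={}: !q=True q=False
s_1={p,q,r,s}: !q=False q=True
s_2={p,q,r,s}: !q=False q=True
s_3={p}: !q=True q=False
s_4={r,s}: !q=True q=False
F(!q) holds; first witness at position 0.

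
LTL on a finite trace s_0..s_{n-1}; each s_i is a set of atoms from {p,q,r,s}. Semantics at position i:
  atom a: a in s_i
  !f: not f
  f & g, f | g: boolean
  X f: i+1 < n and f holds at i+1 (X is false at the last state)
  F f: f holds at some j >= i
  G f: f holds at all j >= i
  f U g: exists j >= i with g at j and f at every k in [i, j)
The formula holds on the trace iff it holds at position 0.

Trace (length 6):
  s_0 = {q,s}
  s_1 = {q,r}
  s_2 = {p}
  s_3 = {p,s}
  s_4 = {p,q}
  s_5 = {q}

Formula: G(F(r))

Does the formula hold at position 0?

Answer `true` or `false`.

s_0={q,s}: G(F(r))=False F(r)=True r=False
s_1={q,r}: G(F(r))=False F(r)=True r=True
s_2={p}: G(F(r))=False F(r)=False r=False
s_3={p,s}: G(F(r))=False F(r)=False r=False
s_4={p,q}: G(F(r))=False F(r)=False r=False
s_5={q}: G(F(r))=False F(r)=False r=False

Answer: false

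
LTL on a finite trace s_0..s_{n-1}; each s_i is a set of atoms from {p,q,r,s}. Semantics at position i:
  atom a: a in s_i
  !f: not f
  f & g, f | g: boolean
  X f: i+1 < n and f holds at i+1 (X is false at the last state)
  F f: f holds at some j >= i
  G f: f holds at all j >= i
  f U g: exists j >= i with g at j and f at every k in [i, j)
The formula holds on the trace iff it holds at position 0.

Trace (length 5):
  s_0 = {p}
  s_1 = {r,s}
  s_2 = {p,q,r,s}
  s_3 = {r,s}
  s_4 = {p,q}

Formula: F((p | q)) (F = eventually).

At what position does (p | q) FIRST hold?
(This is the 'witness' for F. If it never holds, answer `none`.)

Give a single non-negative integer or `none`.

Answer: 0

Derivation:
s_0={p}: (p | q)=True p=True q=False
s_1={r,s}: (p | q)=False p=False q=False
s_2={p,q,r,s}: (p | q)=True p=True q=True
s_3={r,s}: (p | q)=False p=False q=False
s_4={p,q}: (p | q)=True p=True q=True
F((p | q)) holds; first witness at position 0.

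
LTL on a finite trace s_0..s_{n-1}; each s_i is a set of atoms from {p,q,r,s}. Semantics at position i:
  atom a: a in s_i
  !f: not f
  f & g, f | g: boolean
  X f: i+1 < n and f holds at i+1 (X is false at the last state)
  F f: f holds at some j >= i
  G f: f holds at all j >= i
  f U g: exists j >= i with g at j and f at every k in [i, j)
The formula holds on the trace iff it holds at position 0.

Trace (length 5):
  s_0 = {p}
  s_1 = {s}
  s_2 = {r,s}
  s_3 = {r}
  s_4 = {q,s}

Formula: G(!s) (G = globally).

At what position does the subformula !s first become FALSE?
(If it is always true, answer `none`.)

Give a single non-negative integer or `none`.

Answer: 1

Derivation:
s_0={p}: !s=True s=False
s_1={s}: !s=False s=True
s_2={r,s}: !s=False s=True
s_3={r}: !s=True s=False
s_4={q,s}: !s=False s=True
G(!s) holds globally = False
First violation at position 1.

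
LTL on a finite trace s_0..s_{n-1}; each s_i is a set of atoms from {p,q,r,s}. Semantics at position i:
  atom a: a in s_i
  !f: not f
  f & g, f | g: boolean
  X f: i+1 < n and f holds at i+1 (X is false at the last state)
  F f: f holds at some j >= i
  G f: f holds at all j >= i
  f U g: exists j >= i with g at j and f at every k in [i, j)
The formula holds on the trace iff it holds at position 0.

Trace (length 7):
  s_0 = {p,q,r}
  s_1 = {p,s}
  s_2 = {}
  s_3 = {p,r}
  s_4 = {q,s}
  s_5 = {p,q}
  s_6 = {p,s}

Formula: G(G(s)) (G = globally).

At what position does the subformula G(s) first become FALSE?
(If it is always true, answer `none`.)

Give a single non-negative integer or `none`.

s_0={p,q,r}: G(s)=False s=False
s_1={p,s}: G(s)=False s=True
s_2={}: G(s)=False s=False
s_3={p,r}: G(s)=False s=False
s_4={q,s}: G(s)=False s=True
s_5={p,q}: G(s)=False s=False
s_6={p,s}: G(s)=True s=True
G(G(s)) holds globally = False
First violation at position 0.

Answer: 0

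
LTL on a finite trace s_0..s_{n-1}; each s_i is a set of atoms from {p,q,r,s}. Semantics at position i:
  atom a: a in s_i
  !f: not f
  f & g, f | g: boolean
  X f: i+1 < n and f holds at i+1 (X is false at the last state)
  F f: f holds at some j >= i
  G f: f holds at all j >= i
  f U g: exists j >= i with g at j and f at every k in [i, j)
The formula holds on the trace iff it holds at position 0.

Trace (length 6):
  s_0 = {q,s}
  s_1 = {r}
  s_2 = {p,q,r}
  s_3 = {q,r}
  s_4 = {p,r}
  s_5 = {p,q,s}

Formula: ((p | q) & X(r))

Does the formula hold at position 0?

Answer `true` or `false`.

s_0={q,s}: ((p | q) & X(r))=True (p | q)=True p=False q=True X(r)=True r=False
s_1={r}: ((p | q) & X(r))=False (p | q)=False p=False q=False X(r)=True r=True
s_2={p,q,r}: ((p | q) & X(r))=True (p | q)=True p=True q=True X(r)=True r=True
s_3={q,r}: ((p | q) & X(r))=True (p | q)=True p=False q=True X(r)=True r=True
s_4={p,r}: ((p | q) & X(r))=False (p | q)=True p=True q=False X(r)=False r=True
s_5={p,q,s}: ((p | q) & X(r))=False (p | q)=True p=True q=True X(r)=False r=False

Answer: true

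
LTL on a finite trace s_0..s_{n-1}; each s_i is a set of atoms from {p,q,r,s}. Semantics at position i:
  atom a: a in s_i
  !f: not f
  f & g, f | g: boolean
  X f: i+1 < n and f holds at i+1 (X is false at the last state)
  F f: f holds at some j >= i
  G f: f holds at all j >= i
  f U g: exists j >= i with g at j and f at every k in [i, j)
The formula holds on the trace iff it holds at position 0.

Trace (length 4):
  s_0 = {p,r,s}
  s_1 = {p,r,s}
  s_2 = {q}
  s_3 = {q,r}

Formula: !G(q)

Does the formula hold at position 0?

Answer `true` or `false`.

Answer: true

Derivation:
s_0={p,r,s}: !G(q)=True G(q)=False q=False
s_1={p,r,s}: !G(q)=True G(q)=False q=False
s_2={q}: !G(q)=False G(q)=True q=True
s_3={q,r}: !G(q)=False G(q)=True q=True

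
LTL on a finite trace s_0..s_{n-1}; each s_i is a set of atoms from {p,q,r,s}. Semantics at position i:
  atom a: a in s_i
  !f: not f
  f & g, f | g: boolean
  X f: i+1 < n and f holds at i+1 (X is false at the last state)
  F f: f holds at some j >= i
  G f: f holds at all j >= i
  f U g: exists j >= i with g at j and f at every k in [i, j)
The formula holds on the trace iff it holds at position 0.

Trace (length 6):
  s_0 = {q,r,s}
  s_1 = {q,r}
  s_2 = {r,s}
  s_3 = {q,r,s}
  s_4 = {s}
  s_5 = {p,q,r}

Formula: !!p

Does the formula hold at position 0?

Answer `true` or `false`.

s_0={q,r,s}: !!p=False !p=True p=False
s_1={q,r}: !!p=False !p=True p=False
s_2={r,s}: !!p=False !p=True p=False
s_3={q,r,s}: !!p=False !p=True p=False
s_4={s}: !!p=False !p=True p=False
s_5={p,q,r}: !!p=True !p=False p=True

Answer: false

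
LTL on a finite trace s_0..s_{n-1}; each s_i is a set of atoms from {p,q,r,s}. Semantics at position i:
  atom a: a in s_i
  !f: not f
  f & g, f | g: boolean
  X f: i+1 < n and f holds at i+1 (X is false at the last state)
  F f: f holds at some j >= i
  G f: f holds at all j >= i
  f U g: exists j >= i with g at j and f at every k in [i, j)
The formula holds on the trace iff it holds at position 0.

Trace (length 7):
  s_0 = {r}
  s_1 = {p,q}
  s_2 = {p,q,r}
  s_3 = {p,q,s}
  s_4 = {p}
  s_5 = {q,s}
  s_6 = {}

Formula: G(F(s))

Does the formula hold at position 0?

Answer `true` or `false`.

Answer: false

Derivation:
s_0={r}: G(F(s))=False F(s)=True s=False
s_1={p,q}: G(F(s))=False F(s)=True s=False
s_2={p,q,r}: G(F(s))=False F(s)=True s=False
s_3={p,q,s}: G(F(s))=False F(s)=True s=True
s_4={p}: G(F(s))=False F(s)=True s=False
s_5={q,s}: G(F(s))=False F(s)=True s=True
s_6={}: G(F(s))=False F(s)=False s=False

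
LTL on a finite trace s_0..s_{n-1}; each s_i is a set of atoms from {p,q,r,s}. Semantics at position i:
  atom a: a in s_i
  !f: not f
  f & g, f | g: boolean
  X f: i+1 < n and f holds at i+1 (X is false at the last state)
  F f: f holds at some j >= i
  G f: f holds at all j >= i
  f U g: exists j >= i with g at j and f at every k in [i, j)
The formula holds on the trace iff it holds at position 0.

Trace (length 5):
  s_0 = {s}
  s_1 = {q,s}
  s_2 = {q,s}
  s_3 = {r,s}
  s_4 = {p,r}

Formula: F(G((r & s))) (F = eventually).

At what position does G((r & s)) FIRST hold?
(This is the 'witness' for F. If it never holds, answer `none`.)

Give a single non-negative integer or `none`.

Answer: none

Derivation:
s_0={s}: G((r & s))=False (r & s)=False r=False s=True
s_1={q,s}: G((r & s))=False (r & s)=False r=False s=True
s_2={q,s}: G((r & s))=False (r & s)=False r=False s=True
s_3={r,s}: G((r & s))=False (r & s)=True r=True s=True
s_4={p,r}: G((r & s))=False (r & s)=False r=True s=False
F(G((r & s))) does not hold (no witness exists).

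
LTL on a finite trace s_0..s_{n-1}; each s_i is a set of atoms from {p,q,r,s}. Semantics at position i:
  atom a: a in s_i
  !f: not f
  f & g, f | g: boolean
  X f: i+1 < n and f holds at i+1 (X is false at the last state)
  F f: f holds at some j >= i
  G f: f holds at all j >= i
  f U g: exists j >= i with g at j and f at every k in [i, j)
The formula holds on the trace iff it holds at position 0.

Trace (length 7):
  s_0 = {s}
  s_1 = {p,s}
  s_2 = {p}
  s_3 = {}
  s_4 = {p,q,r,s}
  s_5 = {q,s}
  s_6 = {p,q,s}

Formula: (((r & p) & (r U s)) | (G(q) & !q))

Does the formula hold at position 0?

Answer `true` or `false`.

Answer: false

Derivation:
s_0={s}: (((r & p) & (r U s)) | (G(q) & !q))=False ((r & p) & (r U s))=False (r & p)=False r=False p=False (r U s)=True s=True (G(q) & !q)=False G(q)=False q=False !q=True
s_1={p,s}: (((r & p) & (r U s)) | (G(q) & !q))=False ((r & p) & (r U s))=False (r & p)=False r=False p=True (r U s)=True s=True (G(q) & !q)=False G(q)=False q=False !q=True
s_2={p}: (((r & p) & (r U s)) | (G(q) & !q))=False ((r & p) & (r U s))=False (r & p)=False r=False p=True (r U s)=False s=False (G(q) & !q)=False G(q)=False q=False !q=True
s_3={}: (((r & p) & (r U s)) | (G(q) & !q))=False ((r & p) & (r U s))=False (r & p)=False r=False p=False (r U s)=False s=False (G(q) & !q)=False G(q)=False q=False !q=True
s_4={p,q,r,s}: (((r & p) & (r U s)) | (G(q) & !q))=True ((r & p) & (r U s))=True (r & p)=True r=True p=True (r U s)=True s=True (G(q) & !q)=False G(q)=True q=True !q=False
s_5={q,s}: (((r & p) & (r U s)) | (G(q) & !q))=False ((r & p) & (r U s))=False (r & p)=False r=False p=False (r U s)=True s=True (G(q) & !q)=False G(q)=True q=True !q=False
s_6={p,q,s}: (((r & p) & (r U s)) | (G(q) & !q))=False ((r & p) & (r U s))=False (r & p)=False r=False p=True (r U s)=True s=True (G(q) & !q)=False G(q)=True q=True !q=False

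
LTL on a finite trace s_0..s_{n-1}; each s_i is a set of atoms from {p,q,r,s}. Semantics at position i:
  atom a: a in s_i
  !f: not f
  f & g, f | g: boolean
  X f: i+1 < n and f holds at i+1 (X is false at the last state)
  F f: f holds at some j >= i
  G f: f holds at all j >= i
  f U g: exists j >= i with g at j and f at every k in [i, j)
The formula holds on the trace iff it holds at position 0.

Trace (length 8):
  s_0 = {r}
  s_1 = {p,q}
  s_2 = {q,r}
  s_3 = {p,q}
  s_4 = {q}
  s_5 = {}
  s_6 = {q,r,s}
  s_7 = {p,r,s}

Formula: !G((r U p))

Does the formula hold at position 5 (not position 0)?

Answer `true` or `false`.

Answer: true

Derivation:
s_0={r}: !G((r U p))=True G((r U p))=False (r U p)=True r=True p=False
s_1={p,q}: !G((r U p))=True G((r U p))=False (r U p)=True r=False p=True
s_2={q,r}: !G((r U p))=True G((r U p))=False (r U p)=True r=True p=False
s_3={p,q}: !G((r U p))=True G((r U p))=False (r U p)=True r=False p=True
s_4={q}: !G((r U p))=True G((r U p))=False (r U p)=False r=False p=False
s_5={}: !G((r U p))=True G((r U p))=False (r U p)=False r=False p=False
s_6={q,r,s}: !G((r U p))=False G((r U p))=True (r U p)=True r=True p=False
s_7={p,r,s}: !G((r U p))=False G((r U p))=True (r U p)=True r=True p=True
Evaluating at position 5: result = True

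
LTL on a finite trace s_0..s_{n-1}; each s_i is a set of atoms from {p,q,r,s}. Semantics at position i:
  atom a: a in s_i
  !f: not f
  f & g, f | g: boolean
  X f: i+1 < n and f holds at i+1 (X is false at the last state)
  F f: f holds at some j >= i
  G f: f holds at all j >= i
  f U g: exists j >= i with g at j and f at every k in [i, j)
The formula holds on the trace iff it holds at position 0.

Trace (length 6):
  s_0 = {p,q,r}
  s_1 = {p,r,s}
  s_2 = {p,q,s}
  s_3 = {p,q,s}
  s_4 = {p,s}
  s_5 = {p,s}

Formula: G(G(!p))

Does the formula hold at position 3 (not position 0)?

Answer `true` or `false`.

s_0={p,q,r}: G(G(!p))=False G(!p)=False !p=False p=True
s_1={p,r,s}: G(G(!p))=False G(!p)=False !p=False p=True
s_2={p,q,s}: G(G(!p))=False G(!p)=False !p=False p=True
s_3={p,q,s}: G(G(!p))=False G(!p)=False !p=False p=True
s_4={p,s}: G(G(!p))=False G(!p)=False !p=False p=True
s_5={p,s}: G(G(!p))=False G(!p)=False !p=False p=True
Evaluating at position 3: result = False

Answer: false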